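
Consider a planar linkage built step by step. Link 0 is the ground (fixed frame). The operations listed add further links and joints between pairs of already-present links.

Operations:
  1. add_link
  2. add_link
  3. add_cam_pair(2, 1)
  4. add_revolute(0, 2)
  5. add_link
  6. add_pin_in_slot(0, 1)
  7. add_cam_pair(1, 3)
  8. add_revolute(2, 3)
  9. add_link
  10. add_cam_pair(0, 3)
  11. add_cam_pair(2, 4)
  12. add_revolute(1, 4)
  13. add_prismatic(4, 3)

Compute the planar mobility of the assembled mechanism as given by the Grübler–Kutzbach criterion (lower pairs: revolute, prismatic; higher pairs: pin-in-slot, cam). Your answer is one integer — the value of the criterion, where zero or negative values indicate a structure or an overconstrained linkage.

link 0 = ground. State L|J1|J2 = 1|0|0
+link1  2|0|0
+link2  3|0|0
C(2,1) f=2→J2  3|0|1
R(0,2) f=1→J1  3|1|1
+link3  4|1|1
PS(0,1) f=2→J2  4|1|2
C(1,3) f=2→J2  4|1|3
R(2,3) f=1→J1  4|2|3
+link4  5|2|3
C(0,3) f=2→J2  5|2|4
C(2,4) f=2→J2  5|2|5
R(1,4) f=1→J1  5|3|5
P(4,3) f=1→J1  5|4|5
M = 3(5−1)−2·4−5 = 12−8−5 = -1

M = -1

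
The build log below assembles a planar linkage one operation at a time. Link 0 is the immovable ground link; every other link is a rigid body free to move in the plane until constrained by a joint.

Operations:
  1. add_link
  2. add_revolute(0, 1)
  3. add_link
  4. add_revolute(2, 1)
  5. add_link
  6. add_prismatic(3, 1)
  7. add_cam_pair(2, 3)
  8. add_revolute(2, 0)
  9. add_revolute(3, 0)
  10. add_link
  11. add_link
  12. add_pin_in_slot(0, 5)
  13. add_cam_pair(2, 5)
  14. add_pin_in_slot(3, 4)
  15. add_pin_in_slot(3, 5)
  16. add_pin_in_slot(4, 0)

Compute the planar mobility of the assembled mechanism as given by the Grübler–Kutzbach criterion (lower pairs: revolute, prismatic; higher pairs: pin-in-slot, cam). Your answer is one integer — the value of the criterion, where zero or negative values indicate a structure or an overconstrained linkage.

ground; <1,0,0>
#1 <2,0,0>
R:0↔1 J1 <2,1,0>
#2 <3,1,0>
R:2↔1 J1 <3,2,0>
#3 <4,2,0>
P:3↔1 J1 <4,3,0>
C:2↔3 J2 <4,3,1>
R:2↔0 J1 <4,4,1>
R:3↔0 J1 <4,5,1>
#4 <5,5,1>
#5 <6,5,1>
PS:0↔5 J2 <6,5,2>
C:2↔5 J2 <6,5,3>
PS:3↔4 J2 <6,5,4>
PS:3↔5 J2 <6,5,5>
PS:4↔0 J2 <6,5,6>
3×5 − 2×5 − 1×6 = -1

M = -1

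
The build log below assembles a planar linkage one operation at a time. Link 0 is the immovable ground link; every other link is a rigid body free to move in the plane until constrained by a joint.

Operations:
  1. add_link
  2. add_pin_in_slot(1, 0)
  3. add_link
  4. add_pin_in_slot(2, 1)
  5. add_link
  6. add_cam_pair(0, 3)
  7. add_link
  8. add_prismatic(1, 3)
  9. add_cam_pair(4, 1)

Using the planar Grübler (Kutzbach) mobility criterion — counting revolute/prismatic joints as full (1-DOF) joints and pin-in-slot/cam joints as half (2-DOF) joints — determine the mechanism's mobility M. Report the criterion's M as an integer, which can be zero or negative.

M = 6

L=1 J1=0 J2=0
add link → L=2 J1=0 J2=0
PS@1,0 dof=2 J2 → L=2 J1=0 J2=1
add link → L=3 J1=0 J2=1
PS@2,1 dof=2 J2 → L=3 J1=0 J2=2
add link → L=4 J1=0 J2=2
C@0,3 dof=2 J2 → L=4 J1=0 J2=3
add link → L=5 J1=0 J2=3
P@1,3 dof=1 J1 → L=5 J1=1 J2=3
C@4,1 dof=2 J2 → L=5 J1=1 J2=4
M=3(L−1)−2J1−J2=3·4−2·1−4=6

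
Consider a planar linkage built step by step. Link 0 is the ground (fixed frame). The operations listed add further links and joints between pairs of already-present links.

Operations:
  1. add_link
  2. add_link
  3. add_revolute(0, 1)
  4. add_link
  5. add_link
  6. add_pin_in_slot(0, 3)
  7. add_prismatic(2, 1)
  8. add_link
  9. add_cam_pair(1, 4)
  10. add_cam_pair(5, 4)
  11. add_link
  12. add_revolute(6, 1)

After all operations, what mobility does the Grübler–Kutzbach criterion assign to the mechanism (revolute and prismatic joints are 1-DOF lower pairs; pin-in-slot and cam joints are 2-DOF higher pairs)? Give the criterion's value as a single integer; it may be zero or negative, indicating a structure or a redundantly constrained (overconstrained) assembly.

[1;0;0] (link 0 is ground)
L+ [2;0;0]
L+ [3;0;0]
R(0,1)∈J1 [3;1;0]
L+ [4;1;0]
L+ [5;1;0]
PS(0,3)∈J2 [5;1;1]
P(2,1)∈J1 [5;2;1]
L+ [6;2;1]
C(1,4)∈J2 [6;2;2]
C(5,4)∈J2 [6;2;3]
L+ [7;2;3]
R(6,1)∈J1 [7;3;3]
mobility = 18 − 6 − 3 = 9

M = 9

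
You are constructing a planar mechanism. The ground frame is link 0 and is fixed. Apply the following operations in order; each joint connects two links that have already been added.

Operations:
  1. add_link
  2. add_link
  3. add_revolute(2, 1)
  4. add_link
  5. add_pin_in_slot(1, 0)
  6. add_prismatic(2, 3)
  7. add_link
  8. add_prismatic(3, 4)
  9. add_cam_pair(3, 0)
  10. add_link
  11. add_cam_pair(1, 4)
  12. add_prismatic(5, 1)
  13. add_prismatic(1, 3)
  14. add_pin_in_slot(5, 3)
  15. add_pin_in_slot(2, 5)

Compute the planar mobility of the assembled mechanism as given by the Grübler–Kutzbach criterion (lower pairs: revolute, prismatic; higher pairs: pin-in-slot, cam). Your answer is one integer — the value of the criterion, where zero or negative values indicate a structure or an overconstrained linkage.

L=1 J1=0 J2=0
add link → L=2 J1=0 J2=0
add link → L=3 J1=0 J2=0
R@2,1 dof=1 J1 → L=3 J1=1 J2=0
add link → L=4 J1=1 J2=0
PS@1,0 dof=2 J2 → L=4 J1=1 J2=1
P@2,3 dof=1 J1 → L=4 J1=2 J2=1
add link → L=5 J1=2 J2=1
P@3,4 dof=1 J1 → L=5 J1=3 J2=1
C@3,0 dof=2 J2 → L=5 J1=3 J2=2
add link → L=6 J1=3 J2=2
C@1,4 dof=2 J2 → L=6 J1=3 J2=3
P@5,1 dof=1 J1 → L=6 J1=4 J2=3
P@1,3 dof=1 J1 → L=6 J1=5 J2=3
PS@5,3 dof=2 J2 → L=6 J1=5 J2=4
PS@2,5 dof=2 J2 → L=6 J1=5 J2=5
M=3(L−1)−2J1−J2=3·5−2·5−5=0

M = 0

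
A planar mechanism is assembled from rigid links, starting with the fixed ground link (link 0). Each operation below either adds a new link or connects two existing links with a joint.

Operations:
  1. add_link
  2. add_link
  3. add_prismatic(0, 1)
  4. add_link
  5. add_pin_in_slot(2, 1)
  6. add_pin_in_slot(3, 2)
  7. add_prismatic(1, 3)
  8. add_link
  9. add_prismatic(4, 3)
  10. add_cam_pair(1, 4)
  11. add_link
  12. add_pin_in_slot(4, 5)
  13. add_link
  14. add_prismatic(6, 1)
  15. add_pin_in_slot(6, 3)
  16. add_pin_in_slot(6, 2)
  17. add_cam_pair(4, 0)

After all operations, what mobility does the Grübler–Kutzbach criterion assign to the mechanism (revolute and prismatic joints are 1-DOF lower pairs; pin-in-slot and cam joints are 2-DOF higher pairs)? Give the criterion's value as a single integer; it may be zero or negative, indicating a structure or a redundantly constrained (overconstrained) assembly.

M = 3

[1;0;0] (link 0 is ground)
L+ [2;0;0]
L+ [3;0;0]
P(0,1)∈J1 [3;1;0]
L+ [4;1;0]
PS(2,1)∈J2 [4;1;1]
PS(3,2)∈J2 [4;1;2]
P(1,3)∈J1 [4;2;2]
L+ [5;2;2]
P(4,3)∈J1 [5;3;2]
C(1,4)∈J2 [5;3;3]
L+ [6;3;3]
PS(4,5)∈J2 [6;3;4]
L+ [7;3;4]
P(6,1)∈J1 [7;4;4]
PS(6,3)∈J2 [7;4;5]
PS(6,2)∈J2 [7;4;6]
C(4,0)∈J2 [7;4;7]
mobility = 18 − 8 − 7 = 3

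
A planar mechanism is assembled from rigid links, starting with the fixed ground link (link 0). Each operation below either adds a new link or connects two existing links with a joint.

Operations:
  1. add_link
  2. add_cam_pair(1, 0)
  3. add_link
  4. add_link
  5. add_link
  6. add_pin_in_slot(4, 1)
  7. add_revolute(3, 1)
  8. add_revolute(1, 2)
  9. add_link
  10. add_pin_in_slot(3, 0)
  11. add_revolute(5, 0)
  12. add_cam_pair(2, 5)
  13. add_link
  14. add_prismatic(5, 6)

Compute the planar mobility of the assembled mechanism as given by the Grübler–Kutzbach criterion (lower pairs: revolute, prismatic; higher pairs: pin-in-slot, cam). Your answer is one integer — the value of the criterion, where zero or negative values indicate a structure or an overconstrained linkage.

M = 6

ground; <1,0,0>
#1 <2,0,0>
C:1↔0 J2 <2,0,1>
#2 <3,0,1>
#3 <4,0,1>
#4 <5,0,1>
PS:4↔1 J2 <5,0,2>
R:3↔1 J1 <5,1,2>
R:1↔2 J1 <5,2,2>
#5 <6,2,2>
PS:3↔0 J2 <6,2,3>
R:5↔0 J1 <6,3,3>
C:2↔5 J2 <6,3,4>
#6 <7,3,4>
P:5↔6 J1 <7,4,4>
3×6 − 2×4 − 1×4 = 6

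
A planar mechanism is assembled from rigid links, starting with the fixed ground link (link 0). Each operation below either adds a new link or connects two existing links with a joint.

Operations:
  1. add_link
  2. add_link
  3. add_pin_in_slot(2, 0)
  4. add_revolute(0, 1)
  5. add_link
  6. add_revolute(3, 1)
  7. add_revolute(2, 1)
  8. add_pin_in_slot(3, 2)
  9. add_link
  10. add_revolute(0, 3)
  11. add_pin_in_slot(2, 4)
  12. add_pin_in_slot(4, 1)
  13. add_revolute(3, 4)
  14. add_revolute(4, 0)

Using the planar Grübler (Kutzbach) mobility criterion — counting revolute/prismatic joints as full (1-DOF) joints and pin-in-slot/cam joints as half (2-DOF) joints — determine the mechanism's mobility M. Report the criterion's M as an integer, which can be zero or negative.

M = -4

[1;0;0] (link 0 is ground)
L+ [2;0;0]
L+ [3;0;0]
PS(2,0)∈J2 [3;0;1]
R(0,1)∈J1 [3;1;1]
L+ [4;1;1]
R(3,1)∈J1 [4;2;1]
R(2,1)∈J1 [4;3;1]
PS(3,2)∈J2 [4;3;2]
L+ [5;3;2]
R(0,3)∈J1 [5;4;2]
PS(2,4)∈J2 [5;4;3]
PS(4,1)∈J2 [5;4;4]
R(3,4)∈J1 [5;5;4]
R(4,0)∈J1 [5;6;4]
mobility = 12 − 12 − 4 = -4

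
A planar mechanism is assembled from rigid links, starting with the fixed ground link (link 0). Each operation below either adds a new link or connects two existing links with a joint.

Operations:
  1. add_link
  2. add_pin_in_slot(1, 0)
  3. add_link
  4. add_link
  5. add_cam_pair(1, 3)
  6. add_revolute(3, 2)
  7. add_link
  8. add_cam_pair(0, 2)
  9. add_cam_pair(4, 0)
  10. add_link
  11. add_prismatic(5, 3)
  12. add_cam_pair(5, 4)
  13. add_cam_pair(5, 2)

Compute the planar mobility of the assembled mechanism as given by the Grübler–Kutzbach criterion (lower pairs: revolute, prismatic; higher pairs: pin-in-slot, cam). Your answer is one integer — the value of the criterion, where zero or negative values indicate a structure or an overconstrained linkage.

L=1 J1=0 J2=0
add link → L=2 J1=0 J2=0
PS@1,0 dof=2 J2 → L=2 J1=0 J2=1
add link → L=3 J1=0 J2=1
add link → L=4 J1=0 J2=1
C@1,3 dof=2 J2 → L=4 J1=0 J2=2
R@3,2 dof=1 J1 → L=4 J1=1 J2=2
add link → L=5 J1=1 J2=2
C@0,2 dof=2 J2 → L=5 J1=1 J2=3
C@4,0 dof=2 J2 → L=5 J1=1 J2=4
add link → L=6 J1=1 J2=4
P@5,3 dof=1 J1 → L=6 J1=2 J2=4
C@5,4 dof=2 J2 → L=6 J1=2 J2=5
C@5,2 dof=2 J2 → L=6 J1=2 J2=6
M=3(L−1)−2J1−J2=3·5−2·2−6=5

M = 5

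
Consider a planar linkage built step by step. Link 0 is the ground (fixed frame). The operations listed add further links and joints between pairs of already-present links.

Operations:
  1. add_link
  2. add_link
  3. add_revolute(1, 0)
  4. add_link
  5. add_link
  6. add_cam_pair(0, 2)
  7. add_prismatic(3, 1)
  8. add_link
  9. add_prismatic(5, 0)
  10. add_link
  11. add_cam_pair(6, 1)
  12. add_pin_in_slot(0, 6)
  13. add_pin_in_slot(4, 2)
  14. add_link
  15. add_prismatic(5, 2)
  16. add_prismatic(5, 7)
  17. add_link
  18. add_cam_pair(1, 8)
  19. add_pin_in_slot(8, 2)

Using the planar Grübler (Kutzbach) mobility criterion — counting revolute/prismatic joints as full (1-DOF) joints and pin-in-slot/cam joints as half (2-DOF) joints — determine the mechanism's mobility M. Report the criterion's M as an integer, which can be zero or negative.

L=1 J1=0 J2=0
add link → L=2 J1=0 J2=0
add link → L=3 J1=0 J2=0
R@1,0 dof=1 J1 → L=3 J1=1 J2=0
add link → L=4 J1=1 J2=0
add link → L=5 J1=1 J2=0
C@0,2 dof=2 J2 → L=5 J1=1 J2=1
P@3,1 dof=1 J1 → L=5 J1=2 J2=1
add link → L=6 J1=2 J2=1
P@5,0 dof=1 J1 → L=6 J1=3 J2=1
add link → L=7 J1=3 J2=1
C@6,1 dof=2 J2 → L=7 J1=3 J2=2
PS@0,6 dof=2 J2 → L=7 J1=3 J2=3
PS@4,2 dof=2 J2 → L=7 J1=3 J2=4
add link → L=8 J1=3 J2=4
P@5,2 dof=1 J1 → L=8 J1=4 J2=4
P@5,7 dof=1 J1 → L=8 J1=5 J2=4
add link → L=9 J1=5 J2=4
C@1,8 dof=2 J2 → L=9 J1=5 J2=5
PS@8,2 dof=2 J2 → L=9 J1=5 J2=6
M=3(L−1)−2J1−J2=3·8−2·5−6=8

M = 8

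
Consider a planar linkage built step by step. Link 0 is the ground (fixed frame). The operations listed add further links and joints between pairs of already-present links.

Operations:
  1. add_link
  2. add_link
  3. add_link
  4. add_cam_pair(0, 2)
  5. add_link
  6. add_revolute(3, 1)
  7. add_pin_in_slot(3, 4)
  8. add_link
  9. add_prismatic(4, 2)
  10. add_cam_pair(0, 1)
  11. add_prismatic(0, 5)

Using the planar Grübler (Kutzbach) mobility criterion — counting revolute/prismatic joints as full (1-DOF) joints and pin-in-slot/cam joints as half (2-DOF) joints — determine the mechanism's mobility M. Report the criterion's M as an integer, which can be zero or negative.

M = 6

(L,J1,J2)=(1,0,0); link0 fixed
link1: (2,0,0)
link2: (3,0,0)
link3: (4,0,0)
C 0-2 [J2]: (4,0,1)
link4: (5,0,1)
R 3-1 [J1]: (5,1,1)
PS 3-4 [J2]: (5,1,2)
link5: (6,1,2)
P 4-2 [J1]: (6,2,2)
C 0-1 [J2]: (6,2,3)
P 0-5 [J1]: (6,3,3)
Grübler: 3·5 − 2·3 − 3 = 6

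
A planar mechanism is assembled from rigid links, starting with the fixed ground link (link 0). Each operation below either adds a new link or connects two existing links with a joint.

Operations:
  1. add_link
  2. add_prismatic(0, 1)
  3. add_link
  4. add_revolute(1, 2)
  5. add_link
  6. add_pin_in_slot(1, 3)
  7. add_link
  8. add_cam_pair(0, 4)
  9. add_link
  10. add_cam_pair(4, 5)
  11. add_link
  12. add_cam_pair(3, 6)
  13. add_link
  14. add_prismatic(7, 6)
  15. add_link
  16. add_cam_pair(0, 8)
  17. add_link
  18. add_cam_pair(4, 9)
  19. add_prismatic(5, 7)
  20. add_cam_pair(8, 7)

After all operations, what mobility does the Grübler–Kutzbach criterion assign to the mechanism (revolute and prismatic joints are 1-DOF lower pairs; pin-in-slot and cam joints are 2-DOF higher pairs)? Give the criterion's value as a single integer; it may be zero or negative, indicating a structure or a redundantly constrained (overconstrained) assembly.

ground; <1,0,0>
#1 <2,0,0>
P:0↔1 J1 <2,1,0>
#2 <3,1,0>
R:1↔2 J1 <3,2,0>
#3 <4,2,0>
PS:1↔3 J2 <4,2,1>
#4 <5,2,1>
C:0↔4 J2 <5,2,2>
#5 <6,2,2>
C:4↔5 J2 <6,2,3>
#6 <7,2,3>
C:3↔6 J2 <7,2,4>
#7 <8,2,4>
P:7↔6 J1 <8,3,4>
#8 <9,3,4>
C:0↔8 J2 <9,3,5>
#9 <10,3,5>
C:4↔9 J2 <10,3,6>
P:5↔7 J1 <10,4,6>
C:8↔7 J2 <10,4,7>
3×9 − 2×4 − 1×7 = 12

M = 12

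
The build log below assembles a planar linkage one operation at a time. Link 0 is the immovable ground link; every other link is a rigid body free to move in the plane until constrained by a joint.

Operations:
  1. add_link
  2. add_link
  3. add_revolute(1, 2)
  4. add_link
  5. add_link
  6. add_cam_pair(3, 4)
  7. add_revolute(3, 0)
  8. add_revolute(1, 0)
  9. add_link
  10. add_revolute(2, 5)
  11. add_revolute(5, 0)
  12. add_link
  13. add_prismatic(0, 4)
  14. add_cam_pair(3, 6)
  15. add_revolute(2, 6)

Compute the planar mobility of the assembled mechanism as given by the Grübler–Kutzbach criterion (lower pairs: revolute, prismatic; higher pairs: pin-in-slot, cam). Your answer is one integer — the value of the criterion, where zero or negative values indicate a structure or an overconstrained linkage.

M = 2

[1;0;0] (link 0 is ground)
L+ [2;0;0]
L+ [3;0;0]
R(1,2)∈J1 [3;1;0]
L+ [4;1;0]
L+ [5;1;0]
C(3,4)∈J2 [5;1;1]
R(3,0)∈J1 [5;2;1]
R(1,0)∈J1 [5;3;1]
L+ [6;3;1]
R(2,5)∈J1 [6;4;1]
R(5,0)∈J1 [6;5;1]
L+ [7;5;1]
P(0,4)∈J1 [7;6;1]
C(3,6)∈J2 [7;6;2]
R(2,6)∈J1 [7;7;2]
mobility = 18 − 14 − 2 = 2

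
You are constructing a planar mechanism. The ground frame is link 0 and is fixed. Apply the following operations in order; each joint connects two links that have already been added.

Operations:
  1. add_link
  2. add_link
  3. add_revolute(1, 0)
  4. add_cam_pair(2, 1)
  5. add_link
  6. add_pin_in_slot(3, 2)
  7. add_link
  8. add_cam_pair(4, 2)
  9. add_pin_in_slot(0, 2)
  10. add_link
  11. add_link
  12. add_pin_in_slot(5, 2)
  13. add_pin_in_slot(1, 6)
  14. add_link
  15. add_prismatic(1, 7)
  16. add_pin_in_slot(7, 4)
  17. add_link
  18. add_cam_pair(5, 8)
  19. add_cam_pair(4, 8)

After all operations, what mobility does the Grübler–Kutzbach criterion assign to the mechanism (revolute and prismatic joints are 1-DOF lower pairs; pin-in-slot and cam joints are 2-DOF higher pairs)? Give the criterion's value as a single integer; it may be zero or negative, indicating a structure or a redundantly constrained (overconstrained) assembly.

M = 11

[1;0;0] (link 0 is ground)
L+ [2;0;0]
L+ [3;0;0]
R(1,0)∈J1 [3;1;0]
C(2,1)∈J2 [3;1;1]
L+ [4;1;1]
PS(3,2)∈J2 [4;1;2]
L+ [5;1;2]
C(4,2)∈J2 [5;1;3]
PS(0,2)∈J2 [5;1;4]
L+ [6;1;4]
L+ [7;1;4]
PS(5,2)∈J2 [7;1;5]
PS(1,6)∈J2 [7;1;6]
L+ [8;1;6]
P(1,7)∈J1 [8;2;6]
PS(7,4)∈J2 [8;2;7]
L+ [9;2;7]
C(5,8)∈J2 [9;2;8]
C(4,8)∈J2 [9;2;9]
mobility = 24 − 4 − 9 = 11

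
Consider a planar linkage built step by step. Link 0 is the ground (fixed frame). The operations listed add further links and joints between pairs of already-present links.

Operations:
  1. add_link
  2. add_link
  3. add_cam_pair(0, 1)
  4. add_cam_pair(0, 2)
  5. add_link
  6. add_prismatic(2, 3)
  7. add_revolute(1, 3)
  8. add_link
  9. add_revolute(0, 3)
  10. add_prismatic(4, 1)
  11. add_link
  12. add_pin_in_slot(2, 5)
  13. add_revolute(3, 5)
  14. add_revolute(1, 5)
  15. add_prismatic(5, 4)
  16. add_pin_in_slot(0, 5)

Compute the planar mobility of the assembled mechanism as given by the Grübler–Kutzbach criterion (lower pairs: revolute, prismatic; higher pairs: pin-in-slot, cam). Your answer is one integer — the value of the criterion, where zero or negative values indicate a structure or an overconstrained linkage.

(L,J1,J2)=(1,0,0); link0 fixed
link1: (2,0,0)
link2: (3,0,0)
C 0-1 [J2]: (3,0,1)
C 0-2 [J2]: (3,0,2)
link3: (4,0,2)
P 2-3 [J1]: (4,1,2)
R 1-3 [J1]: (4,2,2)
link4: (5,2,2)
R 0-3 [J1]: (5,3,2)
P 4-1 [J1]: (5,4,2)
link5: (6,4,2)
PS 2-5 [J2]: (6,4,3)
R 3-5 [J1]: (6,5,3)
R 1-5 [J1]: (6,6,3)
P 5-4 [J1]: (6,7,3)
PS 0-5 [J2]: (6,7,4)
Grübler: 3·5 − 2·7 − 4 = -3

M = -3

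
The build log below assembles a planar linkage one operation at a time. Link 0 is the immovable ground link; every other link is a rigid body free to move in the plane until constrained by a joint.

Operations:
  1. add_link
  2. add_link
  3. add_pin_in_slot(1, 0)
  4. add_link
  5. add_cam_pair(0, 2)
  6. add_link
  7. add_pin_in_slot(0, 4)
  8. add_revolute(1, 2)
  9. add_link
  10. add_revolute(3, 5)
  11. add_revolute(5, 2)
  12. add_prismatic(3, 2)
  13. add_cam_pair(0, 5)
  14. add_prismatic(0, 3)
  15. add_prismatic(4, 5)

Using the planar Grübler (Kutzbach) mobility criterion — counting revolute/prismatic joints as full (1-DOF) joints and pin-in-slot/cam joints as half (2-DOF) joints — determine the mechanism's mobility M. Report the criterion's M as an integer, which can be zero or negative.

[1;0;0] (link 0 is ground)
L+ [2;0;0]
L+ [3;0;0]
PS(1,0)∈J2 [3;0;1]
L+ [4;0;1]
C(0,2)∈J2 [4;0;2]
L+ [5;0;2]
PS(0,4)∈J2 [5;0;3]
R(1,2)∈J1 [5;1;3]
L+ [6;1;3]
R(3,5)∈J1 [6;2;3]
R(5,2)∈J1 [6;3;3]
P(3,2)∈J1 [6;4;3]
C(0,5)∈J2 [6;4;4]
P(0,3)∈J1 [6;5;4]
P(4,5)∈J1 [6;6;4]
mobility = 15 − 12 − 4 = -1

M = -1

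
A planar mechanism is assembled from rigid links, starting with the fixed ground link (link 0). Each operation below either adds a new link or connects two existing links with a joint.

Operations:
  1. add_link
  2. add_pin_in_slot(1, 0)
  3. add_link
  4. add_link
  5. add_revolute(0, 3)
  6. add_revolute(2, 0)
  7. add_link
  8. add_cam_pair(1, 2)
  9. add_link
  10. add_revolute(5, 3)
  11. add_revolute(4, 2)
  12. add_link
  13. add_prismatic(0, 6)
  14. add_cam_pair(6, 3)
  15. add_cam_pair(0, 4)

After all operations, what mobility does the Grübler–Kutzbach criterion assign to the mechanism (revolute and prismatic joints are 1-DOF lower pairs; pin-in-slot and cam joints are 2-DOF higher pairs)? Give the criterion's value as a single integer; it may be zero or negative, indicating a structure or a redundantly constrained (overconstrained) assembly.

M = 4

L=1 J1=0 J2=0
add link → L=2 J1=0 J2=0
PS@1,0 dof=2 J2 → L=2 J1=0 J2=1
add link → L=3 J1=0 J2=1
add link → L=4 J1=0 J2=1
R@0,3 dof=1 J1 → L=4 J1=1 J2=1
R@2,0 dof=1 J1 → L=4 J1=2 J2=1
add link → L=5 J1=2 J2=1
C@1,2 dof=2 J2 → L=5 J1=2 J2=2
add link → L=6 J1=2 J2=2
R@5,3 dof=1 J1 → L=6 J1=3 J2=2
R@4,2 dof=1 J1 → L=6 J1=4 J2=2
add link → L=7 J1=4 J2=2
P@0,6 dof=1 J1 → L=7 J1=5 J2=2
C@6,3 dof=2 J2 → L=7 J1=5 J2=3
C@0,4 dof=2 J2 → L=7 J1=5 J2=4
M=3(L−1)−2J1−J2=3·6−2·5−4=4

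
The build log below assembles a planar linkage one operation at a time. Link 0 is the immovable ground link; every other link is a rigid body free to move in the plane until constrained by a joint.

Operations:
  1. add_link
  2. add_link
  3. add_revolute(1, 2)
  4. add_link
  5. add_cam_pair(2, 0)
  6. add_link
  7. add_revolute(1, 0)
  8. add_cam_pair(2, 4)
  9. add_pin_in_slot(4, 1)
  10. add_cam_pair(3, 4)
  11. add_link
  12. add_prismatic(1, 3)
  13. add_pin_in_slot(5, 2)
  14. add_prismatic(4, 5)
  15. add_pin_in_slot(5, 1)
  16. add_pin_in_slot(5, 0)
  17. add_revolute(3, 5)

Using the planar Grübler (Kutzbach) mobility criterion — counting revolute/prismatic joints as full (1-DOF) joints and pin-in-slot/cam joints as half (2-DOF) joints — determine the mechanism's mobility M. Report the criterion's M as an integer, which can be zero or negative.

M = -2

(L,J1,J2)=(1,0,0); link0 fixed
link1: (2,0,0)
link2: (3,0,0)
R 1-2 [J1]: (3,1,0)
link3: (4,1,0)
C 2-0 [J2]: (4,1,1)
link4: (5,1,1)
R 1-0 [J1]: (5,2,1)
C 2-4 [J2]: (5,2,2)
PS 4-1 [J2]: (5,2,3)
C 3-4 [J2]: (5,2,4)
link5: (6,2,4)
P 1-3 [J1]: (6,3,4)
PS 5-2 [J2]: (6,3,5)
P 4-5 [J1]: (6,4,5)
PS 5-1 [J2]: (6,4,6)
PS 5-0 [J2]: (6,4,7)
R 3-5 [J1]: (6,5,7)
Grübler: 3·5 − 2·5 − 7 = -2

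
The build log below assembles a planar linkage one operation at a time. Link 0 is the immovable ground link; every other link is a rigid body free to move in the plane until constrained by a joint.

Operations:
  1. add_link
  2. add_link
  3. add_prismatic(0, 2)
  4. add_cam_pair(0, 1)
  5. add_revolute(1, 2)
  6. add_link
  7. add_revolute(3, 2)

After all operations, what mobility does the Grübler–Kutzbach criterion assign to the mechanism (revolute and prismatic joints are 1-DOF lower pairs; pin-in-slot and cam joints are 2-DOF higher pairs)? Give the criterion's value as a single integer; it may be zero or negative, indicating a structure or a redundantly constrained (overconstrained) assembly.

M = 2

(L,J1,J2)=(1,0,0); link0 fixed
link1: (2,0,0)
link2: (3,0,0)
P 0-2 [J1]: (3,1,0)
C 0-1 [J2]: (3,1,1)
R 1-2 [J1]: (3,2,1)
link3: (4,2,1)
R 3-2 [J1]: (4,3,1)
Grübler: 3·3 − 2·3 − 1 = 2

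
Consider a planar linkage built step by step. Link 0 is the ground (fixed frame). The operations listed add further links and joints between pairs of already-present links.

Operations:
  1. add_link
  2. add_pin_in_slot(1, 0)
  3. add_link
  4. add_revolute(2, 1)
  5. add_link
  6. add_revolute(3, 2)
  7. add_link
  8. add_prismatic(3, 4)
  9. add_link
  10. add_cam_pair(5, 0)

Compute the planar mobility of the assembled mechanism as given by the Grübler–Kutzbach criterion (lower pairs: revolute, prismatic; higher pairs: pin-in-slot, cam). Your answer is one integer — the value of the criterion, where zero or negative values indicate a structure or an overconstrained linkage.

(L,J1,J2)=(1,0,0); link0 fixed
link1: (2,0,0)
PS 1-0 [J2]: (2,0,1)
link2: (3,0,1)
R 2-1 [J1]: (3,1,1)
link3: (4,1,1)
R 3-2 [J1]: (4,2,1)
link4: (5,2,1)
P 3-4 [J1]: (5,3,1)
link5: (6,3,1)
C 5-0 [J2]: (6,3,2)
Grübler: 3·5 − 2·3 − 2 = 7

M = 7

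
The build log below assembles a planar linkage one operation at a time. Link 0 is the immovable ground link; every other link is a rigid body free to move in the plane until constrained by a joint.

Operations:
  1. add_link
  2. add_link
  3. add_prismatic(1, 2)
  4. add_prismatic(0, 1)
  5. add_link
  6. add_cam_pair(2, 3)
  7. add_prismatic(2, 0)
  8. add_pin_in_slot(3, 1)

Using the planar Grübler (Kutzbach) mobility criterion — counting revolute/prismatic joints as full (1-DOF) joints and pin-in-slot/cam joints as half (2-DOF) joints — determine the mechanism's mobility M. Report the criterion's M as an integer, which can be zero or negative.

(L,J1,J2)=(1,0,0); link0 fixed
link1: (2,0,0)
link2: (3,0,0)
P 1-2 [J1]: (3,1,0)
P 0-1 [J1]: (3,2,0)
link3: (4,2,0)
C 2-3 [J2]: (4,2,1)
P 2-0 [J1]: (4,3,1)
PS 3-1 [J2]: (4,3,2)
Grübler: 3·3 − 2·3 − 2 = 1

M = 1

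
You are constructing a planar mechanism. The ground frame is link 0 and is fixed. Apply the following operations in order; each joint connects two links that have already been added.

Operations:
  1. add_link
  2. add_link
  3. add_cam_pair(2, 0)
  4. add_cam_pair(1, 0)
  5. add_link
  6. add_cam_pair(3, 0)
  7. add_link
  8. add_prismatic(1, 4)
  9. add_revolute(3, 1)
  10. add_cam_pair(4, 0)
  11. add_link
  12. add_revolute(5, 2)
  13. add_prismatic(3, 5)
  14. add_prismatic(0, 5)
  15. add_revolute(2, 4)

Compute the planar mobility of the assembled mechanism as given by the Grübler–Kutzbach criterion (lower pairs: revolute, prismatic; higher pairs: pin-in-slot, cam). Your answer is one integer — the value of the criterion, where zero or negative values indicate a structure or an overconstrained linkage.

(L,J1,J2)=(1,0,0); link0 fixed
link1: (2,0,0)
link2: (3,0,0)
C 2-0 [J2]: (3,0,1)
C 1-0 [J2]: (3,0,2)
link3: (4,0,2)
C 3-0 [J2]: (4,0,3)
link4: (5,0,3)
P 1-4 [J1]: (5,1,3)
R 3-1 [J1]: (5,2,3)
C 4-0 [J2]: (5,2,4)
link5: (6,2,4)
R 5-2 [J1]: (6,3,4)
P 3-5 [J1]: (6,4,4)
P 0-5 [J1]: (6,5,4)
R 2-4 [J1]: (6,6,4)
Grübler: 3·5 − 2·6 − 4 = -1

M = -1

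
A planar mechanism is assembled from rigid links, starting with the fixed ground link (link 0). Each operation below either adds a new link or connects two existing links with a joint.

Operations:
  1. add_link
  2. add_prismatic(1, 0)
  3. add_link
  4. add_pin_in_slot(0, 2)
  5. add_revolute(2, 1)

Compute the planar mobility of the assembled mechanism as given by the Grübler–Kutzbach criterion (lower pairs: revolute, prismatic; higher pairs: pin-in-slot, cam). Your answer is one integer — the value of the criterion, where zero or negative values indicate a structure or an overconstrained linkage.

M = 1

(L,J1,J2)=(1,0,0); link0 fixed
link1: (2,0,0)
P 1-0 [J1]: (2,1,0)
link2: (3,1,0)
PS 0-2 [J2]: (3,1,1)
R 2-1 [J1]: (3,2,1)
Grübler: 3·2 − 2·2 − 1 = 1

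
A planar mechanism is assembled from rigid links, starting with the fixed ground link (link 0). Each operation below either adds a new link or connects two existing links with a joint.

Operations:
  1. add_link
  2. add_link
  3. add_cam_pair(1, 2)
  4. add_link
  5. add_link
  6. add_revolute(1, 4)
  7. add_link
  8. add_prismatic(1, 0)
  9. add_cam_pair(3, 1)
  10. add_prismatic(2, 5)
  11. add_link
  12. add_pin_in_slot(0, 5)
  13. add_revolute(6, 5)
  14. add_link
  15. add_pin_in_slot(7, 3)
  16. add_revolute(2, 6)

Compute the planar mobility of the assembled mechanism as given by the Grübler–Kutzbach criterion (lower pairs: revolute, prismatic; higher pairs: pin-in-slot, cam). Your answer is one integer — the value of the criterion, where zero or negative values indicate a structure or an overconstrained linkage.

L=1 J1=0 J2=0
add link → L=2 J1=0 J2=0
add link → L=3 J1=0 J2=0
C@1,2 dof=2 J2 → L=3 J1=0 J2=1
add link → L=4 J1=0 J2=1
add link → L=5 J1=0 J2=1
R@1,4 dof=1 J1 → L=5 J1=1 J2=1
add link → L=6 J1=1 J2=1
P@1,0 dof=1 J1 → L=6 J1=2 J2=1
C@3,1 dof=2 J2 → L=6 J1=2 J2=2
P@2,5 dof=1 J1 → L=6 J1=3 J2=2
add link → L=7 J1=3 J2=2
PS@0,5 dof=2 J2 → L=7 J1=3 J2=3
R@6,5 dof=1 J1 → L=7 J1=4 J2=3
add link → L=8 J1=4 J2=3
PS@7,3 dof=2 J2 → L=8 J1=4 J2=4
R@2,6 dof=1 J1 → L=8 J1=5 J2=4
M=3(L−1)−2J1−J2=3·7−2·5−4=7

M = 7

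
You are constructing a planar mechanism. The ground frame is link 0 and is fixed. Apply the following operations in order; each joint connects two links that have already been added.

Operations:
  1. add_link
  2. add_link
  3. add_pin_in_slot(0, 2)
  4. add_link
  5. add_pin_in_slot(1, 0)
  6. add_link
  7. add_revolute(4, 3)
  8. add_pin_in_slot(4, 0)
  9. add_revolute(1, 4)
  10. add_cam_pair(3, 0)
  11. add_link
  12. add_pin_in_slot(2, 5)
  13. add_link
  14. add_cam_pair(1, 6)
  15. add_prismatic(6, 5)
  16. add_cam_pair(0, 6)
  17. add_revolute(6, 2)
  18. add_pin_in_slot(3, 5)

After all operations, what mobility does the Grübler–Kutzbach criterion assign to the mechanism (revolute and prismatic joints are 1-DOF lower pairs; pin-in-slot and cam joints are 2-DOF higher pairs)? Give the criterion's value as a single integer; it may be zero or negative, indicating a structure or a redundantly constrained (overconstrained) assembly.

M = 2

ground; <1,0,0>
#1 <2,0,0>
#2 <3,0,0>
PS:0↔2 J2 <3,0,1>
#3 <4,0,1>
PS:1↔0 J2 <4,0,2>
#4 <5,0,2>
R:4↔3 J1 <5,1,2>
PS:4↔0 J2 <5,1,3>
R:1↔4 J1 <5,2,3>
C:3↔0 J2 <5,2,4>
#5 <6,2,4>
PS:2↔5 J2 <6,2,5>
#6 <7,2,5>
C:1↔6 J2 <7,2,6>
P:6↔5 J1 <7,3,6>
C:0↔6 J2 <7,3,7>
R:6↔2 J1 <7,4,7>
PS:3↔5 J2 <7,4,8>
3×6 − 2×4 − 1×8 = 2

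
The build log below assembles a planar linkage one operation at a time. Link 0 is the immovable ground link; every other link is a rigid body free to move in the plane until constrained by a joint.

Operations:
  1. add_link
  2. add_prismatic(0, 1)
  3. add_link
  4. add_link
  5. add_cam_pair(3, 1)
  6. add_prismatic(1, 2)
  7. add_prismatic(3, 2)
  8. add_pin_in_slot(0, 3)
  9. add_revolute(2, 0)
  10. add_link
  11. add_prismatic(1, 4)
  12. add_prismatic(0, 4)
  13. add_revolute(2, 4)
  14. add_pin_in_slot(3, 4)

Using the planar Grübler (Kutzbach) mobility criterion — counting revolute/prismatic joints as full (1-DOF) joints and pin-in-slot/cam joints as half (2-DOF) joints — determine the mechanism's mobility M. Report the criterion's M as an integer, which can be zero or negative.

M = -5

(L,J1,J2)=(1,0,0); link0 fixed
link1: (2,0,0)
P 0-1 [J1]: (2,1,0)
link2: (3,1,0)
link3: (4,1,0)
C 3-1 [J2]: (4,1,1)
P 1-2 [J1]: (4,2,1)
P 3-2 [J1]: (4,3,1)
PS 0-3 [J2]: (4,3,2)
R 2-0 [J1]: (4,4,2)
link4: (5,4,2)
P 1-4 [J1]: (5,5,2)
P 0-4 [J1]: (5,6,2)
R 2-4 [J1]: (5,7,2)
PS 3-4 [J2]: (5,7,3)
Grübler: 3·4 − 2·7 − 3 = -5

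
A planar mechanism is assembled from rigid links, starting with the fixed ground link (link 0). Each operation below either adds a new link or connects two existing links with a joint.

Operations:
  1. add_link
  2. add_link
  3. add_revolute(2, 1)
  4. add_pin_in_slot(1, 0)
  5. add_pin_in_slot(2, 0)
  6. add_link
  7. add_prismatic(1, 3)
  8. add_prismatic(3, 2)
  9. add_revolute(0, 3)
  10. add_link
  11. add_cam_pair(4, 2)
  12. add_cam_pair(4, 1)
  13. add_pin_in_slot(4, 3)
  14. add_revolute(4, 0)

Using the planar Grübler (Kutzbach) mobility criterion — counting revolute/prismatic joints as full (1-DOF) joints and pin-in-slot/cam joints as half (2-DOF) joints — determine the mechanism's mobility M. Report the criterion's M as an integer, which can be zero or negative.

ground; <1,0,0>
#1 <2,0,0>
#2 <3,0,0>
R:2↔1 J1 <3,1,0>
PS:1↔0 J2 <3,1,1>
PS:2↔0 J2 <3,1,2>
#3 <4,1,2>
P:1↔3 J1 <4,2,2>
P:3↔2 J1 <4,3,2>
R:0↔3 J1 <4,4,2>
#4 <5,4,2>
C:4↔2 J2 <5,4,3>
C:4↔1 J2 <5,4,4>
PS:4↔3 J2 <5,4,5>
R:4↔0 J1 <5,5,5>
3×4 − 2×5 − 1×5 = -3

M = -3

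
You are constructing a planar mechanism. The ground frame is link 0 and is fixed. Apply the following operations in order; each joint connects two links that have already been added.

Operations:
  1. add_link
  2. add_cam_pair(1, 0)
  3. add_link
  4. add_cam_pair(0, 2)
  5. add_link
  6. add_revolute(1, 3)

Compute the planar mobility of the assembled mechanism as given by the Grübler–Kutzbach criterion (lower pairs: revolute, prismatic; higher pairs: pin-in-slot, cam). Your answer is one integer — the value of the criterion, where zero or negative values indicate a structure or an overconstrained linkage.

[1;0;0] (link 0 is ground)
L+ [2;0;0]
C(1,0)∈J2 [2;0;1]
L+ [3;0;1]
C(0,2)∈J2 [3;0;2]
L+ [4;0;2]
R(1,3)∈J1 [4;1;2]
mobility = 9 − 2 − 2 = 5

M = 5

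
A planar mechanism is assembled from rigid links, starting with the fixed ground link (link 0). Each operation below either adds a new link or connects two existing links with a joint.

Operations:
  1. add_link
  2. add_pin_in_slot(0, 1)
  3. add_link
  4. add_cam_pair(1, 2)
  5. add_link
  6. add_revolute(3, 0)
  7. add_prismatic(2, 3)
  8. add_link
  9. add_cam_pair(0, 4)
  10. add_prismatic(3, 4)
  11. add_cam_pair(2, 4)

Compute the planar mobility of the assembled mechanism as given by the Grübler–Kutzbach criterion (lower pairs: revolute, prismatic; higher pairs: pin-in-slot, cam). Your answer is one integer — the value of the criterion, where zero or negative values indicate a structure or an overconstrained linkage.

link 0 = ground. State L|J1|J2 = 1|0|0
+link1  2|0|0
PS(0,1) f=2→J2  2|0|1
+link2  3|0|1
C(1,2) f=2→J2  3|0|2
+link3  4|0|2
R(3,0) f=1→J1  4|1|2
P(2,3) f=1→J1  4|2|2
+link4  5|2|2
C(0,4) f=2→J2  5|2|3
P(3,4) f=1→J1  5|3|3
C(2,4) f=2→J2  5|3|4
M = 3(5−1)−2·3−4 = 12−6−4 = 2

M = 2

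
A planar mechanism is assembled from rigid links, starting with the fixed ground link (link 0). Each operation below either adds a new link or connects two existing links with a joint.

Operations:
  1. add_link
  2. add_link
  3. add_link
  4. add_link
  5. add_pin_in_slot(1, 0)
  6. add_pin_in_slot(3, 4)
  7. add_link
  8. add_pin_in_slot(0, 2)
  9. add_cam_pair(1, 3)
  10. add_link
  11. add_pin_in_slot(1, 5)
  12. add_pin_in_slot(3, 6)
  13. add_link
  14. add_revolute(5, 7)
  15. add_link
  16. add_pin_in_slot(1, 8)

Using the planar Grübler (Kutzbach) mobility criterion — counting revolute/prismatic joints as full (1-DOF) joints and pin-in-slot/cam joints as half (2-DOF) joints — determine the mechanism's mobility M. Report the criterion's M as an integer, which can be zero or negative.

L=1 J1=0 J2=0
add link → L=2 J1=0 J2=0
add link → L=3 J1=0 J2=0
add link → L=4 J1=0 J2=0
add link → L=5 J1=0 J2=0
PS@1,0 dof=2 J2 → L=5 J1=0 J2=1
PS@3,4 dof=2 J2 → L=5 J1=0 J2=2
add link → L=6 J1=0 J2=2
PS@0,2 dof=2 J2 → L=6 J1=0 J2=3
C@1,3 dof=2 J2 → L=6 J1=0 J2=4
add link → L=7 J1=0 J2=4
PS@1,5 dof=2 J2 → L=7 J1=0 J2=5
PS@3,6 dof=2 J2 → L=7 J1=0 J2=6
add link → L=8 J1=0 J2=6
R@5,7 dof=1 J1 → L=8 J1=1 J2=6
add link → L=9 J1=1 J2=6
PS@1,8 dof=2 J2 → L=9 J1=1 J2=7
M=3(L−1)−2J1−J2=3·8−2·1−7=15

M = 15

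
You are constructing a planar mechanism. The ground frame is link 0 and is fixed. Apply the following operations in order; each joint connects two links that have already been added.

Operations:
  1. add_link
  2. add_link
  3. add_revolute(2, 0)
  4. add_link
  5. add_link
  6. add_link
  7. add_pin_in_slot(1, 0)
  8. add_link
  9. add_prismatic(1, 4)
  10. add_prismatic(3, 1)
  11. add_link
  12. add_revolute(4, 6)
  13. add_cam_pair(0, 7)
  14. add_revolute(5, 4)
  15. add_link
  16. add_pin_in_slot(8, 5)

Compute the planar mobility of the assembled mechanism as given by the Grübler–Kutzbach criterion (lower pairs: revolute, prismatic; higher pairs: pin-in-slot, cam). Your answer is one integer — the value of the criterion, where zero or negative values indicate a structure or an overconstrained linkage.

M = 11

(L,J1,J2)=(1,0,0); link0 fixed
link1: (2,0,0)
link2: (3,0,0)
R 2-0 [J1]: (3,1,0)
link3: (4,1,0)
link4: (5,1,0)
link5: (6,1,0)
PS 1-0 [J2]: (6,1,1)
link6: (7,1,1)
P 1-4 [J1]: (7,2,1)
P 3-1 [J1]: (7,3,1)
link7: (8,3,1)
R 4-6 [J1]: (8,4,1)
C 0-7 [J2]: (8,4,2)
R 5-4 [J1]: (8,5,2)
link8: (9,5,2)
PS 8-5 [J2]: (9,5,3)
Grübler: 3·8 − 2·5 − 3 = 11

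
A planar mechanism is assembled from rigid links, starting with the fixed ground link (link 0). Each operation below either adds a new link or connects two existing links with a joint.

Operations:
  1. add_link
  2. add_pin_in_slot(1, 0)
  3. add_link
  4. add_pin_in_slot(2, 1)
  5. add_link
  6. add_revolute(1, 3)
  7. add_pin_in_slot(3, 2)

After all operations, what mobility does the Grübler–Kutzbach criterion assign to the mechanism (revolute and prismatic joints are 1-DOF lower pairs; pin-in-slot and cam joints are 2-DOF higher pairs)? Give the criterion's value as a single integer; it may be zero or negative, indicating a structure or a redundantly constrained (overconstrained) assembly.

L=1 J1=0 J2=0
add link → L=2 J1=0 J2=0
PS@1,0 dof=2 J2 → L=2 J1=0 J2=1
add link → L=3 J1=0 J2=1
PS@2,1 dof=2 J2 → L=3 J1=0 J2=2
add link → L=4 J1=0 J2=2
R@1,3 dof=1 J1 → L=4 J1=1 J2=2
PS@3,2 dof=2 J2 → L=4 J1=1 J2=3
M=3(L−1)−2J1−J2=3·3−2·1−3=4

M = 4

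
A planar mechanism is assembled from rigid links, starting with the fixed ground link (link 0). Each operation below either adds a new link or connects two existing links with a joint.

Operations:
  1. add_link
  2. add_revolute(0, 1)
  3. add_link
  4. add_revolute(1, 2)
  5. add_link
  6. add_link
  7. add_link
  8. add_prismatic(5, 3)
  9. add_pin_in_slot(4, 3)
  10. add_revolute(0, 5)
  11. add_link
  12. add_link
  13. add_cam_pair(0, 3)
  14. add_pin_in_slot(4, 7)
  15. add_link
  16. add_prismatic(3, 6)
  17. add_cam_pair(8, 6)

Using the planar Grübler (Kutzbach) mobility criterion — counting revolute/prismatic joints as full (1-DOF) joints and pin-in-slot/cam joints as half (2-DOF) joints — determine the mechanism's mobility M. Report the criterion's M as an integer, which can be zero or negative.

[1;0;0] (link 0 is ground)
L+ [2;0;0]
R(0,1)∈J1 [2;1;0]
L+ [3;1;0]
R(1,2)∈J1 [3;2;0]
L+ [4;2;0]
L+ [5;2;0]
L+ [6;2;0]
P(5,3)∈J1 [6;3;0]
PS(4,3)∈J2 [6;3;1]
R(0,5)∈J1 [6;4;1]
L+ [7;4;1]
L+ [8;4;1]
C(0,3)∈J2 [8;4;2]
PS(4,7)∈J2 [8;4;3]
L+ [9;4;3]
P(3,6)∈J1 [9;5;3]
C(8,6)∈J2 [9;5;4]
mobility = 24 − 10 − 4 = 10

M = 10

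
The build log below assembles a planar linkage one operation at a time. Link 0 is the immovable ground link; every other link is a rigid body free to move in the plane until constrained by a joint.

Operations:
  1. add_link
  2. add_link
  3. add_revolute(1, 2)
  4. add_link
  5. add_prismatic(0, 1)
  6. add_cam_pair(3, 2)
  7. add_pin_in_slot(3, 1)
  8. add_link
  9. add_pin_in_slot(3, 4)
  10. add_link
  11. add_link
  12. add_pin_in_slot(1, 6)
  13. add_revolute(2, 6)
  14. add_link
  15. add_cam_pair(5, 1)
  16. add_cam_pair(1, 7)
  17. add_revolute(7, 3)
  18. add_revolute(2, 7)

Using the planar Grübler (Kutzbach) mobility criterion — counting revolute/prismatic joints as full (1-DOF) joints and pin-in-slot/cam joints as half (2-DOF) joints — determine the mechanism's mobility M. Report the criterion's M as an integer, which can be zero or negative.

M = 5

[1;0;0] (link 0 is ground)
L+ [2;0;0]
L+ [3;0;0]
R(1,2)∈J1 [3;1;0]
L+ [4;1;0]
P(0,1)∈J1 [4;2;0]
C(3,2)∈J2 [4;2;1]
PS(3,1)∈J2 [4;2;2]
L+ [5;2;2]
PS(3,4)∈J2 [5;2;3]
L+ [6;2;3]
L+ [7;2;3]
PS(1,6)∈J2 [7;2;4]
R(2,6)∈J1 [7;3;4]
L+ [8;3;4]
C(5,1)∈J2 [8;3;5]
C(1,7)∈J2 [8;3;6]
R(7,3)∈J1 [8;4;6]
R(2,7)∈J1 [8;5;6]
mobility = 21 − 10 − 6 = 5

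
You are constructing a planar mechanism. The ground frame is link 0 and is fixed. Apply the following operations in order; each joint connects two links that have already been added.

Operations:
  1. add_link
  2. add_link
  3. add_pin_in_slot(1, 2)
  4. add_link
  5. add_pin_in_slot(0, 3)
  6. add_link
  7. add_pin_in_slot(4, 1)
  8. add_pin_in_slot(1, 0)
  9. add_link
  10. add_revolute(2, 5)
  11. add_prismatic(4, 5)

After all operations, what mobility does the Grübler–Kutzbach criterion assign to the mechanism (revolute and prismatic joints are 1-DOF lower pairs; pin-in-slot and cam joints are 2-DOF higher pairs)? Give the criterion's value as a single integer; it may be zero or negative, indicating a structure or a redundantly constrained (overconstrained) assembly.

M = 7

[1;0;0] (link 0 is ground)
L+ [2;0;0]
L+ [3;0;0]
PS(1,2)∈J2 [3;0;1]
L+ [4;0;1]
PS(0,3)∈J2 [4;0;2]
L+ [5;0;2]
PS(4,1)∈J2 [5;0;3]
PS(1,0)∈J2 [5;0;4]
L+ [6;0;4]
R(2,5)∈J1 [6;1;4]
P(4,5)∈J1 [6;2;4]
mobility = 15 − 4 − 4 = 7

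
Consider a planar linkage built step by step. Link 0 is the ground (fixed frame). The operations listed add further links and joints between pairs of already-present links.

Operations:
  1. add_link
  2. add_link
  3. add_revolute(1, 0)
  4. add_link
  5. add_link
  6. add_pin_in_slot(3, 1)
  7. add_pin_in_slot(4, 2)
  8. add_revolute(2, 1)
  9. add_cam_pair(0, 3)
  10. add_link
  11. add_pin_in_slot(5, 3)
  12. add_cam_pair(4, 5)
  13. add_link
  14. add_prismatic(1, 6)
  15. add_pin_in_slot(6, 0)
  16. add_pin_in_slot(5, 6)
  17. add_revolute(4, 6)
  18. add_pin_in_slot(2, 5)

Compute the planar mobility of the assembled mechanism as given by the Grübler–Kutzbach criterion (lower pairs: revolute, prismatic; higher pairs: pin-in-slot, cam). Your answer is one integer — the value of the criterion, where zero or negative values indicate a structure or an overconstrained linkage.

M = 2

link 0 = ground. State L|J1|J2 = 1|0|0
+link1  2|0|0
+link2  3|0|0
R(1,0) f=1→J1  3|1|0
+link3  4|1|0
+link4  5|1|0
PS(3,1) f=2→J2  5|1|1
PS(4,2) f=2→J2  5|1|2
R(2,1) f=1→J1  5|2|2
C(0,3) f=2→J2  5|2|3
+link5  6|2|3
PS(5,3) f=2→J2  6|2|4
C(4,5) f=2→J2  6|2|5
+link6  7|2|5
P(1,6) f=1→J1  7|3|5
PS(6,0) f=2→J2  7|3|6
PS(5,6) f=2→J2  7|3|7
R(4,6) f=1→J1  7|4|7
PS(2,5) f=2→J2  7|4|8
M = 3(7−1)−2·4−8 = 18−8−8 = 2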